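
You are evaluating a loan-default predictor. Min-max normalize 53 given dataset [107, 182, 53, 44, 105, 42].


min=42, max=182
(53-42)/(182-42) = 11/140 = 0.0786

0.0786


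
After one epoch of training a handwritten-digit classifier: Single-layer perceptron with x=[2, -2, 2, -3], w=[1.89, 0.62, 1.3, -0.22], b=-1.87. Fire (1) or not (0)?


z = (2)·(1.89) + (-2)·(0.62) + (2)·(1.3) + (-3)·(-0.22) - 1.87
  = 3.93
step(z) = 1 (z≥0)

1


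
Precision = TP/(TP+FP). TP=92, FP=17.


Precision = TP/(TP+FP)
= 92/(92+17)
= 92/109 = 84.4%

84.4%


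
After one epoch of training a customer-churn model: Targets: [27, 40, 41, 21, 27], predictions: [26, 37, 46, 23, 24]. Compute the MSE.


Squared errors: (27-26)²=1, (40-37)²=9, (41-46)²=25, (21-23)²=4, (27-24)²=9
Sum = 48
MSE = 48/5 = 48/5

48/5


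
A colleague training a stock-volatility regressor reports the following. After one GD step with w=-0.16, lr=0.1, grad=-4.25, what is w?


w_new = w - α·∇
= -0.16 - 0.1·-4.25
= -0.16 + 0.425
= 0.265

0.265


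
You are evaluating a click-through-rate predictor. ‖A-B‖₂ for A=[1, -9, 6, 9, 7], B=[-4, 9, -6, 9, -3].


d = √((1+ 4)² + (-9-9)² + (6+ 6)² + (9-9)² + (7+ 3)²)
  = √(25 + 324 + 144 + 0 + 100)
  = √593 = 24.3516

24.3516


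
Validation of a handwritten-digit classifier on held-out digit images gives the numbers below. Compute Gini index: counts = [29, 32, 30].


Probabilities: [29/91, 32/91, 30/91] ≈ [0.3187, 0.3516, 0.3297]
Σpᵢ² = (841 + 1024 + 900)/91² = 2765/8281
Gini = 1 - Σpᵢ² = 1 - 2765/8281 = 0.6661

0.6661


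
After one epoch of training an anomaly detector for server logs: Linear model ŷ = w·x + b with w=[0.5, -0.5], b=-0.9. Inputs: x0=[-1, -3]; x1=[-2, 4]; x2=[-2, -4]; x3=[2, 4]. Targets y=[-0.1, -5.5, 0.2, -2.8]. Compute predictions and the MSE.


ŷ0 = (0.5)·(-1) + (-0.5)·(-3) - 0.9 = 0.1
ŷ1 = (0.5)·(-2) + (-0.5)·(4) - 0.9 = -3.9
ŷ2 = (0.5)·(-2) + (-0.5)·(-4) - 0.9 = 0.1
ŷ3 = (0.5)·(2) + (-0.5)·(4) - 0.9 = -1.9
errors² = [0.04, 2.56, 0.01, 0.81]
MSE = 3.4200/4 = 0.855

0.855


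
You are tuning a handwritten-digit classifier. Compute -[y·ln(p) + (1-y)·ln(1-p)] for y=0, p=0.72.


BCE = -[y·ln(p) + (1-y)·ln(1-p)]
= -0 - 1·ln(1-0.72)
= -ln(0.28) = 1.273

1.273


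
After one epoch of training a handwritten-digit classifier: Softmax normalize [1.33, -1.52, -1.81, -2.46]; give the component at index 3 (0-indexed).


Exponentials: e^1.33=3.781, e^-1.52=0.2187, e^-1.81=0.1637, e^-2.46=0.0854
Sum = 4.2488
Softmax = [0.8899, 0.0515, 0.0385, 0.0201]
p[3] = 0.0854/4.2488 = 0.0201

0.0201


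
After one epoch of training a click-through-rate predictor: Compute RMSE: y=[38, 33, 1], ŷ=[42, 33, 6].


MSE = 41/3 = 13.6667
RMSE = √(41/3) = 3.6968

3.6968


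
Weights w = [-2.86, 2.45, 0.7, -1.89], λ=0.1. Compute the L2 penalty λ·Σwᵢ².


‖w‖₂² = (-2.86)² + (2.45)² + (0.7)² + (-1.89)²
     = 8.1796 + 6.0025 + 0.49 + 3.5721
     = 18.2442
λ·‖w‖₂² = 0.1·18.2442 = 1.82442

1.82442


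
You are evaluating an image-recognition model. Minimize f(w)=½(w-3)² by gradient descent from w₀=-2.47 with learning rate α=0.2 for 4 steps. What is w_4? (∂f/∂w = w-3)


step 1: grad = -2.47-3 = -5.47; w = -2.47 - 0.2·(-5.47) = -1.376
step 2: grad = -1.376-3 = -4.376; w = -1.376 - 0.2·(-4.376) = -0.5008
step 3: grad = -0.5008-3 = -3.5008; w = -0.5008 - 0.2·(-3.5008) = 0.19936
step 4: grad = 0.19936-3 = -2.80064; w = 0.19936 - 0.2·(-2.80064) = 0.759488

0.759488


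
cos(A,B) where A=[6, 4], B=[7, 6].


A·B = 6·7 + 4·6 = 66
‖A‖ = √52 = 7.2111, ‖B‖ = √85 = 9.2195
cos = 66/(√52·√85) = 66/√4420 = 0.9927

0.9927


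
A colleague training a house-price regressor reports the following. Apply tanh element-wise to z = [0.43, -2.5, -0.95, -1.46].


tanh(0.43) = 0.4053
tanh(-2.5) = -0.9866
tanh(-0.95) = -0.7398
tanh(-1.46) = -0.8977
result = [0.4053, -0.9866, -0.7398, -0.8977]

[0.4053, -0.9866, -0.7398, -0.8977]


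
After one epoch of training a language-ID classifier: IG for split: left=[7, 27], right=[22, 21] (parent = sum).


Parent = [29, 48], H_parent = 0.9556
H_left = 0.7335 (n=34), H_right = 0.9996 (n=43)
H_children = (34/77)·0.7335 + (43/77)·0.9996 = 0.8821
IG = 0.9556 - 0.8821 = 0.0735

0.0735


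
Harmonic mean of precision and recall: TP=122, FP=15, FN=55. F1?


Precision = 122/137 = 0.8905
Recall = 122/177 = 0.6893
F1 = 2·P·R/(P+R) = 2·TP/(2·TP+FP+FN) = 244/(244+15+55) = 244/314 = 0.7771

0.7771


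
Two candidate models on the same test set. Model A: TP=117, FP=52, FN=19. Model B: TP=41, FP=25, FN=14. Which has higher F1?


Model A: P=117/169=0.6923, R=117/136=0.8603, F1=2PR/(P+R)=2TP/(2TP+FP+FN)=234/305=0.7672
Model B: P=41/66=0.6212, R=41/55=0.7455, F1=2PR/(P+R)=2TP/(2TP+FP+FN)=82/121=0.6777
0.7672 > 0.6777 → Model A

Model A


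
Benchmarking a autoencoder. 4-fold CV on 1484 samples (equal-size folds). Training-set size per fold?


Fold size = 1484/4 = 371
Training per fold = 1484 - 371 = 1113

1113


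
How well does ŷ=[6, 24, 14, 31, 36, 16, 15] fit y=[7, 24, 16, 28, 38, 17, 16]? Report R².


ȳ = 20.8571
SS_res = Σ(y-ŷ)² = 20
SS_tot = Σ(y-ȳ)² = 608.86
R² = 1 - SS_res/SS_tot = 1 - 0.0328 = 0.9672

0.9672


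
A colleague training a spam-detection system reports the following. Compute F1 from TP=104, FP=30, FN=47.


Precision = 104/134 = 0.7761
Recall = 104/151 = 0.6887
F1 = 2·P·R/(P+R) = 2·TP/(2·TP+FP+FN) = 208/(208+30+47) = 208/285 = 0.7298

0.7298


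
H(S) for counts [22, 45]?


Probabilities: [22/67, 45/67] ≈ [0.3284, 0.6716]
H = -((22/67)·log₂(22/67) + (45/67)·log₂(45/67))
  = 0.9132 bits

0.9132 bits


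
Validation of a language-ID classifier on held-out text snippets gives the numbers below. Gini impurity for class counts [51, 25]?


Probabilities: [51/76, 25/76] ≈ [0.6711, 0.3289]
Σpᵢ² = (2601 + 625)/76² = 3226/5776
Gini = 1 - Σpᵢ² = 1 - 3226/5776 = 0.4415

0.4415


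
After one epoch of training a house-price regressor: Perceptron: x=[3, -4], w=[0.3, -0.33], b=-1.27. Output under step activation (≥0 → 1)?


z = (3)·(0.3) + (-4)·(-0.33) - 1.27
  = 0.95
step(z) = 1 (z≥0)

1


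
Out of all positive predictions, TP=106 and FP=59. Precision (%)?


Precision = TP/(TP+FP)
= 106/(106+59)
= 106/165 = 64.24%

64.24%


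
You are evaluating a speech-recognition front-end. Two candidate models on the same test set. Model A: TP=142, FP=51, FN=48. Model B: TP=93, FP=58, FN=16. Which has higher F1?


Model A: P=142/193=0.7358, R=142/190=0.7474, F1=2PR/(P+R)=2TP/(2TP+FP+FN)=284/383=0.7415
Model B: P=93/151=0.6159, R=93/109=0.8532, F1=2PR/(P+R)=2TP/(2TP+FP+FN)=186/260=0.7154
0.7415 > 0.7154 → Model A

Model A


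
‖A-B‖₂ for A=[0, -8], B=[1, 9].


d = √((0-1)² + (-8-9)²)
  = √(1 + 289)
  = √290 = 17.0294

17.0294


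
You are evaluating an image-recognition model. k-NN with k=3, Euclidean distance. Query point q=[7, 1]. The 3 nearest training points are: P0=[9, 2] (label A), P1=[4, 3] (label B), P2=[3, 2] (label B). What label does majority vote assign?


d(q,P0) = 2.2361  (label A)
d(q,P1) = 3.6056  (label B)
d(q,P2) = 4.1231  (label B)
Votes: A=1, B=2
Majority → B

B


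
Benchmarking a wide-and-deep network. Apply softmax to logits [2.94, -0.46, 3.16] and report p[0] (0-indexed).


Exponentials: e^2.94=18.9158, e^-0.46=0.6313, e^3.16=23.5706
Sum = 43.1177
Softmax = [0.4387, 0.0146, 0.5467]
p[0] = 18.9158/43.1177 = 0.4387

0.4387


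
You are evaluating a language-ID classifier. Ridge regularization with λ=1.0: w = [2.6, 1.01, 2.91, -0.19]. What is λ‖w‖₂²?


‖w‖₂² = (2.6)² + (1.01)² + (2.91)² + (-0.19)²
     = 6.76 + 1.0201 + 8.4681 + 0.0361
     = 16.2843
λ·‖w‖₂² = 1.0·16.2843 = 16.2843

16.2843


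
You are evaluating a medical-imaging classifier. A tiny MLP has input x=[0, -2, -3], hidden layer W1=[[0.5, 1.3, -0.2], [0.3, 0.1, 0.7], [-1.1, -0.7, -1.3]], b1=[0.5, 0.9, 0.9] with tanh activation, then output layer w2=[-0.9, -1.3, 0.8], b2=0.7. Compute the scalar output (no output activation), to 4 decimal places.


z1[0] = (0.5)·(0) + (1.3)·(-2) + (-0.2)·(-3) + 0.5 = -1.5
z1[1] = (0.3)·(0) + (0.1)·(-2) + (0.7)·(-3) + 0.9 = -1.4
z1[2] = (-1.1)·(0) + (-0.7)·(-2) + (-1.3)·(-3) + 0.9 = 6.2
h = tanh(z1) = [-0.9051, -0.8854, 1.0]
output = (-0.9)·(-0.9051) + (-1.3)·(-0.8854) + (0.8)·(1.0) + 0.7 = 3.4656

3.4656


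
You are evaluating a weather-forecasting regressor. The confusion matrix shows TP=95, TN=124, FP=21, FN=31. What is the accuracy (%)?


Accuracy = (TP+TN)/(TP+TN+FP+FN)
= (95+124)/(271)
= 219/271 = 80.81%

80.81%


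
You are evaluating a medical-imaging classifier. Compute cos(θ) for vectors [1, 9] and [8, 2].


A·B = 1·8 + 9·2 = 26
‖A‖ = √82 = 9.0554, ‖B‖ = √68 = 8.2462
cos = 26/(√82·√68) = 26/√5576 = 0.3482

0.3482


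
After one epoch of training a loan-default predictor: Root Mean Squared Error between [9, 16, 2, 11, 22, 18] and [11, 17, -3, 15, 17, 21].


MSE = 80/6 = 13.3333
RMSE = √(80/6) = 3.6515

3.6515


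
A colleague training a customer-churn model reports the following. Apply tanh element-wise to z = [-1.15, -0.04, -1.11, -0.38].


tanh(-1.15) = -0.8178
tanh(-0.04) = -0.04
tanh(-1.11) = -0.8041
tanh(-0.38) = -0.3627
result = [-0.8178, -0.04, -0.8041, -0.3627]

[-0.8178, -0.04, -0.8041, -0.3627]


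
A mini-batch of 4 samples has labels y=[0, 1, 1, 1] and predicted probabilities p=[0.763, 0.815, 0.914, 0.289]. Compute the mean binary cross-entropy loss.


L[0] = -ln(1-0.763) = -ln(0.237) = 1.4397
L[1] = -ln(0.815) = 0.2046
L[2] = -ln(0.914) = 0.0899
L[3] = -ln(0.289) = 1.2413
mean = (1.4397 + 0.2046 + 0.0899 + 1.2413)/4 = 0.7439

0.7439


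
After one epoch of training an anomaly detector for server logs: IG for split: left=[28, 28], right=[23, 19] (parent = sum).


Parent = [51, 47], H_parent = 0.9988
H_left = 1 (n=56), H_right = 0.9934 (n=42)
H_children = (56/98)·1 + (42/98)·0.9934 = 0.9972
IG = 0.9988 - 0.9972 = 0.0016

0.0016


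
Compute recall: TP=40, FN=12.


Recall = TP/(TP+FN)
= 40/(40+12)
= 40/52 = 76.92%

76.92%


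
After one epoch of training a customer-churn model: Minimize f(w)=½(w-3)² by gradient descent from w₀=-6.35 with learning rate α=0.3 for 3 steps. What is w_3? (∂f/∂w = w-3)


step 1: grad = -6.35-3 = -9.35; w = -6.35 - 0.3·(-9.35) = -3.545
step 2: grad = -3.545-3 = -6.545; w = -3.545 - 0.3·(-6.545) = -1.5815
step 3: grad = -1.5815-3 = -4.5815; w = -1.5815 - 0.3·(-4.5815) = -0.20705

-0.20705


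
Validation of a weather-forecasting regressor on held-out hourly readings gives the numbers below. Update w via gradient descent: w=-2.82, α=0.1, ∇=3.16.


w_new = w - α·∇
= -2.82 - 0.1·3.16
= -2.82 - 0.316
= -3.136

-3.136


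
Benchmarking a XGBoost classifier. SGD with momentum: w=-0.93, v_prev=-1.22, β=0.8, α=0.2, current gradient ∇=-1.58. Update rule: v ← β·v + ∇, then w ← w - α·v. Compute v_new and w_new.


v_new = 0.8·-1.22 - 1.58 = -0.976 - 1.58 = -2.556
w_new = -0.93 - 0.2·-2.556 = -0.93 + 0.5112 = -0.4188

v_new=-2.556, w_new=-0.4188


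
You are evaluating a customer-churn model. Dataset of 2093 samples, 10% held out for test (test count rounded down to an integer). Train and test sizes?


Test = ⌊2093·10/100⌋ = 209
Train = 2093 - 209 = 1884

Train: 1884, Test: 209


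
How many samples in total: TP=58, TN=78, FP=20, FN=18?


Total = TP + TN + FP + FN
= 58 + 78 + 20 + 18
= 174
(Predicted positive: 78, predicted negative: 96)

174


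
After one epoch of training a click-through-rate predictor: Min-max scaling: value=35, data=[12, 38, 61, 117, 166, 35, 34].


min=12, max=166
(35-12)/(166-12) = 23/154 = 0.1494

0.1494


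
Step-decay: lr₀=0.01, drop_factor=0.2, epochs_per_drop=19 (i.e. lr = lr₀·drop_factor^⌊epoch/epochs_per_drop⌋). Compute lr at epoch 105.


n_drops = ⌊105/19⌋ = 5
lr = 0.01·0.2^5 = 0.01·0.00032 = 0.0000032

0.0000032


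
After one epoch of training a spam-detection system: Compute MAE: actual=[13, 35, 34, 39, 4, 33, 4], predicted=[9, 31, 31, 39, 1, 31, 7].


Absolute errors: |13-9|=4, |35-31|=4, |34-31|=3, |39-39|=0, |4-1|=3, |33-31|=2, |4-7|=3
Sum = 19
MAE = 19/7 = 19/7

19/7


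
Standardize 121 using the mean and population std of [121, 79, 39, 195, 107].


μ = 108.2, σ = 51.6542
z = (121 - 108.2)/51.6542 = 0.2478

0.2478


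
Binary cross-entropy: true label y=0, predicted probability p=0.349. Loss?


BCE = -[y·ln(p) + (1-y)·ln(1-p)]
= -0 - 1·ln(1-0.349)
= -ln(0.651) = 0.4292

0.4292


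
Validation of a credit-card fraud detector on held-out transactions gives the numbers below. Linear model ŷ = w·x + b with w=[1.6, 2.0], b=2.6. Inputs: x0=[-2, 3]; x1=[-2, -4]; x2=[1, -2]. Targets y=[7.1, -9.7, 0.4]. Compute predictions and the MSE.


ŷ0 = (1.6)·(-2) + (2.0)·(3) + 2.6 = 5.4
ŷ1 = (1.6)·(-2) + (2.0)·(-4) + 2.6 = -8.6
ŷ2 = (1.6)·(1) + (2.0)·(-2) + 2.6 = 0.2
errors² = [2.89, 1.21, 0.04]
MSE = 4.1400/3 = 1.38

1.38


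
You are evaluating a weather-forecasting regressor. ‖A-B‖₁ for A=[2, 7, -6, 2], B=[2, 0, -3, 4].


d = |2-2| + |7-0| + |-6+ 3| + |2-4|
  = 0 + 7 + 3 + 2
  = 12

12


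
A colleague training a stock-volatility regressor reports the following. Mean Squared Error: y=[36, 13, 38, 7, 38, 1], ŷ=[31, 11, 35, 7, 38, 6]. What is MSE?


Squared errors: (36-31)²=25, (13-11)²=4, (38-35)²=9, (7-7)²=0, (38-38)²=0, (1-6)²=25
Sum = 63
MSE = 63/6 = 21/2

21/2


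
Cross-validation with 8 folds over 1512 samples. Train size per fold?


Fold size = 1512/8 = 189
Training per fold = 1512 - 189 = 1323

1323


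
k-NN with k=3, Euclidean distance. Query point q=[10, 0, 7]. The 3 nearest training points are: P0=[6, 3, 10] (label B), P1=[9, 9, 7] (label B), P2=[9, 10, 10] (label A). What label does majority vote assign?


d(q,P0) = 5.831  (label B)
d(q,P1) = 9.0554  (label B)
d(q,P2) = 10.4881  (label A)
Votes: A=1, B=2
Majority → B

B


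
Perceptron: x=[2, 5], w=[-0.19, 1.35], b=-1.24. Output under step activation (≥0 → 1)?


z = (2)·(-0.19) + (5)·(1.35) - 1.24
  = 5.13
step(z) = 1 (z≥0)

1


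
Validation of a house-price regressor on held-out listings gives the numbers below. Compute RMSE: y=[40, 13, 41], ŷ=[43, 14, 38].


MSE = 19/3 = 6.3333
RMSE = √(19/3) = 2.5166

2.5166


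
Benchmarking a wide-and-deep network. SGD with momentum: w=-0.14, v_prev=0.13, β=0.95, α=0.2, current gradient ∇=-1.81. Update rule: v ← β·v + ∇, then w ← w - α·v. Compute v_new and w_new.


v_new = 0.95·0.13 - 1.81 = 0.1235 - 1.81 = -1.6865
w_new = -0.14 - 0.2·-1.6865 = -0.14 + 0.3373 = 0.1973

v_new=-1.6865, w_new=0.1973


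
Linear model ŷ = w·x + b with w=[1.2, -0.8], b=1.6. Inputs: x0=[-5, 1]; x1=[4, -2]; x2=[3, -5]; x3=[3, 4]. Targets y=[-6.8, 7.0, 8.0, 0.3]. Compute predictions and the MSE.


ŷ0 = (1.2)·(-5) + (-0.8)·(1) + 1.6 = -5.2
ŷ1 = (1.2)·(4) + (-0.8)·(-2) + 1.6 = 8.0
ŷ2 = (1.2)·(3) + (-0.8)·(-5) + 1.6 = 9.2
ŷ3 = (1.2)·(3) + (-0.8)·(4) + 1.6 = 2.0
errors² = [2.56, 1.0, 1.44, 2.89]
MSE = 7.8900/4 = 1.9725

1.9725


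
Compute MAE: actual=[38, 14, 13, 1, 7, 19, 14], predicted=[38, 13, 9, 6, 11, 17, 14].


Absolute errors: |38-38|=0, |14-13|=1, |13-9|=4, |1-6|=5, |7-11|=4, |19-17|=2, |14-14|=0
Sum = 16
MAE = 16/7 = 16/7

16/7


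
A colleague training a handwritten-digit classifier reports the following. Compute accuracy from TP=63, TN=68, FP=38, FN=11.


Accuracy = (TP+TN)/(TP+TN+FP+FN)
= (63+68)/(180)
= 131/180 = 72.78%

72.78%


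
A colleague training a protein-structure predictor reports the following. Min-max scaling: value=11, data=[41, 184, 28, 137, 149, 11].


min=11, max=184
(11-11)/(184-11) = 0/173 = 0.0

0.0


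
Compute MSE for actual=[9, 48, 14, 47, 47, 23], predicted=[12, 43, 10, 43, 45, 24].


Squared errors: (9-12)²=9, (48-43)²=25, (14-10)²=16, (47-43)²=16, (47-45)²=4, (23-24)²=1
Sum = 71
MSE = 71/6 = 71/6

71/6


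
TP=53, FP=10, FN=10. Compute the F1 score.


Precision = 53/63 = 0.8413
Recall = 53/63 = 0.8413
F1 = 2·P·R/(P+R) = 2·TP/(2·TP+FP+FN) = 106/(106+10+10) = 106/126 = 0.8413

0.8413


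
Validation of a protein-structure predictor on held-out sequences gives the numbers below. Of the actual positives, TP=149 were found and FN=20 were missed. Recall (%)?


Recall = TP/(TP+FN)
= 149/(149+20)
= 149/169 = 88.17%

88.17%


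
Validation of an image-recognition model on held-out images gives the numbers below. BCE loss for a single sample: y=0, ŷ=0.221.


BCE = -[y·ln(p) + (1-y)·ln(1-p)]
= -0 - 1·ln(1-0.221)
= -ln(0.779) = 0.2497

0.2497


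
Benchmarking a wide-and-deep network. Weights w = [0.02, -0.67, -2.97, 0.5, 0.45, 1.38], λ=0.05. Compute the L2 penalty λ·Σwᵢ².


‖w‖₂² = (0.02)² + (-0.67)² + (-2.97)² + (0.5)² + (0.45)² + (1.38)²
     = 0.0004 + 0.4489 + 8.8209 + 0.25 + 0.2025 + 1.9044
     = 11.6271
λ·‖w‖₂² = 0.05·11.6271 = 0.581355

0.581355


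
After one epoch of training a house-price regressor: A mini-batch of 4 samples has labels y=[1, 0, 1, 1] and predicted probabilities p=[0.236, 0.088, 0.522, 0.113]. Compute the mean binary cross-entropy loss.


L[0] = -ln(0.236) = 1.4439
L[1] = -ln(1-0.088) = -ln(0.912) = 0.0921
L[2] = -ln(0.522) = 0.6501
L[3] = -ln(0.113) = 2.1804
mean = (1.4439 + 0.0921 + 0.6501 + 2.1804)/4 = 1.0916

1.0916


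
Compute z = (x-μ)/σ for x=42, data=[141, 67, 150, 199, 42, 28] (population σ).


μ = 104.5, σ = 62.5799
z = (42 - 104.5)/62.5799 = -0.9987

-0.9987


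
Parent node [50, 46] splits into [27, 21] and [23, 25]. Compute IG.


Parent = [50, 46], H_parent = 0.9987
H_left = 0.9887 (n=48), H_right = 0.9987 (n=48)
H_children = (48/96)·0.9887 + (48/96)·0.9987 = 0.9937
IG = 0.9987 - 0.9937 = 0.005

0.005


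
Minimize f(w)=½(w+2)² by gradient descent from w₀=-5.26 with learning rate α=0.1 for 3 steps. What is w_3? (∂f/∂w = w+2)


step 1: grad = -5.26+2 = -3.26; w = -5.26 - 0.1·(-3.26) = -4.934
step 2: grad = -4.934+2 = -2.934; w = -4.934 - 0.1·(-2.934) = -4.6406
step 3: grad = -4.6406+2 = -2.6406; w = -4.6406 - 0.1·(-2.6406) = -4.37654

-4.37654


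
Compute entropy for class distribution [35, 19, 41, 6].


Probabilities: [35/101, 19/101, 41/101, 6/101] ≈ [0.3465, 0.1881, 0.4059, 0.0594]
H = -((35/101)·log₂(35/101) + (19/101)·log₂(19/101) + (41/101)·log₂(41/101) + (6/101)·log₂(6/101))
  = 1.7532 bits

1.7532 bits


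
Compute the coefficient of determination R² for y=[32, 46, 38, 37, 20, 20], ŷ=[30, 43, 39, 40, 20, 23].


ȳ = 32.1667
SS_res = Σ(y-ŷ)² = 32
SS_tot = Σ(y-ȳ)² = 544.83
R² = 1 - SS_res/SS_tot = 1 - 0.0587 = 0.9413

0.9413


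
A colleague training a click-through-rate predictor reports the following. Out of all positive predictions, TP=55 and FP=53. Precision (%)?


Precision = TP/(TP+FP)
= 55/(55+53)
= 55/108 = 50.93%

50.93%


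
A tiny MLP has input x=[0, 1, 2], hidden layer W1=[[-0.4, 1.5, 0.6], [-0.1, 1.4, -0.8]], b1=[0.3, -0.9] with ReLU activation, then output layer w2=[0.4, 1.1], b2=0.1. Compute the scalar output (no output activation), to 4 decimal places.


z1[0] = (-0.4)·(0) + (1.5)·(1) + (0.6)·(2) + 0.3 = 3.0
z1[1] = (-0.1)·(0) + (1.4)·(1) + (-0.8)·(2) - 0.9 = -1.1
h = ReLU(z1) = [3.0, 0.0]
output = (0.4)·(3.0) + (1.1)·(0.0) + 0.1 = 1.3

1.3


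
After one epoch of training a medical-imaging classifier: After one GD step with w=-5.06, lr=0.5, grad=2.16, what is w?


w_new = w - α·∇
= -5.06 - 0.5·2.16
= -5.06 - 1.08
= -6.14

-6.14


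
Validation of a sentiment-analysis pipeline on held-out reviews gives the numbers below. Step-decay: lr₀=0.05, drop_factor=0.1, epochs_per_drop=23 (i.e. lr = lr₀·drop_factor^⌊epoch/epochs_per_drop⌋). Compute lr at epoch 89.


n_drops = ⌊89/23⌋ = 3
lr = 0.05·0.1^3 = 0.05·0.001 = 0.00005

0.00005


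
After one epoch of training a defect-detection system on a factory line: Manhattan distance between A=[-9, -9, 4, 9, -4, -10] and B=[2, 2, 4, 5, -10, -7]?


d = |-9-2| + |-9-2| + |4-4| + |9-5| + |-4+ 10| + |-10+ 7|
  = 11 + 11 + 0 + 4 + 6 + 3
  = 35

35


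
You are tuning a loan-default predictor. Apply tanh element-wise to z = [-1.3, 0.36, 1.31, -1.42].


tanh(-1.3) = -0.8617
tanh(0.36) = 0.3452
tanh(1.31) = 0.8643
tanh(-1.42) = -0.8896
result = [-0.8617, 0.3452, 0.8643, -0.8896]

[-0.8617, 0.3452, 0.8643, -0.8896]


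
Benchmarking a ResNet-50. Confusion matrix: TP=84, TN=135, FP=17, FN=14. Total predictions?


Total = TP + TN + FP + FN
= 84 + 135 + 17 + 14
= 250
(Predicted positive: 101, predicted negative: 149)

250


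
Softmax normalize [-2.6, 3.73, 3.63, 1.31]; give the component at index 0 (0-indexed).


Exponentials: e^-2.6=0.0743, e^3.73=41.6791, e^3.63=37.7128, e^1.31=3.7062
Sum = 83.1724
Softmax = [0.0009, 0.5011, 0.4534, 0.0446]
p[0] = 0.0743/83.1724 = 0.0009

0.0009


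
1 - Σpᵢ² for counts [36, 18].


Probabilities: [36/54, 18/54] ≈ [0.6667, 0.3333]
Σpᵢ² = (1296 + 324)/54² = 1620/2916
Gini = 1 - Σpᵢ² = 1 - 1620/2916 = 0.4444

0.4444


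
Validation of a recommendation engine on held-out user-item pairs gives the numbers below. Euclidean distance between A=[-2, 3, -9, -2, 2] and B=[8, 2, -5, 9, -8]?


d = √((-2-8)² + (3-2)² + (-9+ 5)² + (-2-9)² + (2+ 8)²)
  = √(100 + 1 + 16 + 121 + 100)
  = √338 = 18.3848

18.3848


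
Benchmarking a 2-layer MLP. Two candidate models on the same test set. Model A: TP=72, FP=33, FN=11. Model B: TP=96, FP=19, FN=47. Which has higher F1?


Model A: P=72/105=0.6857, R=72/83=0.8675, F1=2PR/(P+R)=2TP/(2TP+FP+FN)=144/188=0.766
Model B: P=96/115=0.8348, R=96/143=0.6713, F1=2PR/(P+R)=2TP/(2TP+FP+FN)=192/258=0.7442
0.766 > 0.7442 → Model A

Model A


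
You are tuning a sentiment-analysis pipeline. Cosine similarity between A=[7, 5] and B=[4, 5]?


A·B = 7·4 + 5·5 = 53
‖A‖ = √74 = 8.6023, ‖B‖ = √41 = 6.4031
cos = 53/(√74·√41) = 53/√3034 = 0.9622

0.9622


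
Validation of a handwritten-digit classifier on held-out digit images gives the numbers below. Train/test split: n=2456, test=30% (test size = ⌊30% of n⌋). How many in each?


Test = ⌊2456·30/100⌋ = 736
Train = 2456 - 736 = 1720

Train: 1720, Test: 736


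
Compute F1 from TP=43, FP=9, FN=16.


Precision = 43/52 = 0.8269
Recall = 43/59 = 0.7288
F1 = 2·P·R/(P+R) = 2·TP/(2·TP+FP+FN) = 86/(86+9+16) = 86/111 = 0.7748

0.7748


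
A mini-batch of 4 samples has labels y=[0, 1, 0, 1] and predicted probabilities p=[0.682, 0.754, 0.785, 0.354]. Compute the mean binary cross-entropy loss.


L[0] = -ln(1-0.682) = -ln(0.318) = 1.1457
L[1] = -ln(0.754) = 0.2824
L[2] = -ln(1-0.785) = -ln(0.215) = 1.5371
L[3] = -ln(0.354) = 1.0385
mean = (1.1457 + 0.2824 + 1.5371 + 1.0385)/4 = 1.0009

1.0009


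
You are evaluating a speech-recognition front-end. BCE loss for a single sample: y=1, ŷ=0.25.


BCE = -[y·ln(p) + (1-y)·ln(1-p)]
= -1·ln(0.25) - 0
= -ln(0.25) = 1.3863

1.3863


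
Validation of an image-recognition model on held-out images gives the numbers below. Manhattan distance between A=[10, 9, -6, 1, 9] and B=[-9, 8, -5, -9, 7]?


d = |10+ 9| + |9-8| + |-6+ 5| + |1+ 9| + |9-7|
  = 19 + 1 + 1 + 10 + 2
  = 33

33


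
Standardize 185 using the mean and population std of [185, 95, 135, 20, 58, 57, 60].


μ = 87.1429, σ = 52.0039
z = (185 - 87.1429)/52.0039 = 1.8817

1.8817


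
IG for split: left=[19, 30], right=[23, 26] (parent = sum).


Parent = [42, 56], H_parent = 0.9852
H_left = 0.9633 (n=49), H_right = 0.9973 (n=49)
H_children = (49/98)·0.9633 + (49/98)·0.9973 = 0.9803
IG = 0.9852 - 0.9803 = 0.0049

0.0049


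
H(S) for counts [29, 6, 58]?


Probabilities: [29/93, 6/93, 58/93] ≈ [0.3118, 0.0645, 0.6237]
H = -((29/93)·log₂(29/93) + (6/93)·log₂(6/93) + (58/93)·log₂(58/93))
  = 1.2042 bits

1.2042 bits


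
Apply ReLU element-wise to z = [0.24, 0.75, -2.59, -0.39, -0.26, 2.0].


ReLU(0.24) = max(0, 0.24) = 0.24
ReLU(0.75) = max(0, 0.75) = 0.75
ReLU(-2.59) = max(0, -2.59) = 0.0
ReLU(-0.39) = max(0, -0.39) = 0.0
ReLU(-0.26) = max(0, -0.26) = 0.0
ReLU(2.0) = max(0, 2.0) = 2.0
result = [0.24, 0.75, 0.0, 0.0, 0.0, 2.0]

[0.24, 0.75, 0.0, 0.0, 0.0, 2.0]


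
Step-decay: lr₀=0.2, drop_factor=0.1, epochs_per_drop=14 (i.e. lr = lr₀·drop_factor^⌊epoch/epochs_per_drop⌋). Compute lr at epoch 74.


n_drops = ⌊74/14⌋ = 5
lr = 0.2·0.1^5 = 0.2·0.00001 = 0.000002

0.000002


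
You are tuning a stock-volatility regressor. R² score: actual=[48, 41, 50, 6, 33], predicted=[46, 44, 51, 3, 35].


ȳ = 35.6
SS_res = Σ(y-ŷ)² = 27
SS_tot = Σ(y-ȳ)² = 1273.2
R² = 1 - SS_res/SS_tot = 1 - 0.0212 = 0.9788

0.9788


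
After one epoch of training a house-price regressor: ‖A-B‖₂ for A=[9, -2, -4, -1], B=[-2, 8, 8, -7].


d = √((9+ 2)² + (-2-8)² + (-4-8)² + (-1+ 7)²)
  = √(121 + 100 + 144 + 36)
  = √401 = 20.025

20.025


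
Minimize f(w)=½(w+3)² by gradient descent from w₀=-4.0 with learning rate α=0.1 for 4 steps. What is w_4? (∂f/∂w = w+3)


step 1: grad = -4+3 = -1; w = -4 - 0.1·(-1) = -3.9
step 2: grad = -3.9+3 = -0.9; w = -3.9 - 0.1·(-0.9) = -3.81
step 3: grad = -3.81+3 = -0.81; w = -3.81 - 0.1·(-0.81) = -3.729
step 4: grad = -3.729+3 = -0.729; w = -3.729 - 0.1·(-0.729) = -3.6561

-3.6561


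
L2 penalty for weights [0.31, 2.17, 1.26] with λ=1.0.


‖w‖₂² = (0.31)² + (2.17)² + (1.26)²
     = 0.0961 + 4.7089 + 1.5876
     = 6.3926
λ·‖w‖₂² = 1.0·6.3926 = 6.3926

6.3926


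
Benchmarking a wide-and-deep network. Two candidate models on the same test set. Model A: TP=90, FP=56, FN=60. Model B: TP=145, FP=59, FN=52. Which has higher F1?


Model A: P=90/146=0.6164, R=90/150=0.6, F1=2PR/(P+R)=2TP/(2TP+FP+FN)=180/296=0.6081
Model B: P=145/204=0.7108, R=145/197=0.736, F1=2PR/(P+R)=2TP/(2TP+FP+FN)=290/401=0.7232
0.6081 < 0.7232 → Model B

Model B


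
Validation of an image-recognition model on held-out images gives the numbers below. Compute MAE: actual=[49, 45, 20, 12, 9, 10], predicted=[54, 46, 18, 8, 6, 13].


Absolute errors: |49-54|=5, |45-46|=1, |20-18|=2, |12-8|=4, |9-6|=3, |10-13|=3
Sum = 18
MAE = 18/6 = 3

3


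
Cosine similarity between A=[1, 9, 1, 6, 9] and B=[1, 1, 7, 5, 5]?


A·B = 1·1 + 9·1 + 1·7 + 6·5 + 9·5 = 92
‖A‖ = √200 = 14.1421, ‖B‖ = √101 = 10.0499
cos = 92/(√200·√101) = 92/√20200 = 0.6473

0.6473


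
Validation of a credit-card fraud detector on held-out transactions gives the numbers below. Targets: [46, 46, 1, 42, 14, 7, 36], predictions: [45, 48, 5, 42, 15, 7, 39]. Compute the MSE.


Squared errors: (46-45)²=1, (46-48)²=4, (1-5)²=16, (42-42)²=0, (14-15)²=1, (7-7)²=0, (36-39)²=9
Sum = 31
MSE = 31/7 = 31/7

31/7


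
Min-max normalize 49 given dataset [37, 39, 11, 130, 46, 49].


min=11, max=130
(49-11)/(130-11) = 38/119 = 0.3193

0.3193


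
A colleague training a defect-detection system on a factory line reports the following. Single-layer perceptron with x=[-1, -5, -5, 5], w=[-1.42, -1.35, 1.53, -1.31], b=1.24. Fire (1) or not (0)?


z = (-1)·(-1.42) + (-5)·(-1.35) + (-5)·(1.53) + (5)·(-1.31) + 1.24
  = -4.79
step(z) = 0 (z<0)

0


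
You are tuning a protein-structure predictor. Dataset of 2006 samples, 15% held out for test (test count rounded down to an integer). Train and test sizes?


Test = ⌊2006·15/100⌋ = 300
Train = 2006 - 300 = 1706

Train: 1706, Test: 300


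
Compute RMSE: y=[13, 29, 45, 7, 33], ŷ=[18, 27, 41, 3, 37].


MSE = 77/5 = 15.4
RMSE = √(77/5) = 3.9243

3.9243


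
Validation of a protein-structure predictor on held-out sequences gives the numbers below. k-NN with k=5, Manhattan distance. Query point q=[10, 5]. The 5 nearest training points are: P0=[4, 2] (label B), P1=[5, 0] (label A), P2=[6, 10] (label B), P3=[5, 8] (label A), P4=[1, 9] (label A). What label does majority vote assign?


d(q,P0) = 9  (label B)
d(q,P1) = 10  (label A)
d(q,P2) = 9  (label B)
d(q,P3) = 8  (label A)
d(q,P4) = 13  (label A)
Votes: A=3, B=2
Majority → A

A


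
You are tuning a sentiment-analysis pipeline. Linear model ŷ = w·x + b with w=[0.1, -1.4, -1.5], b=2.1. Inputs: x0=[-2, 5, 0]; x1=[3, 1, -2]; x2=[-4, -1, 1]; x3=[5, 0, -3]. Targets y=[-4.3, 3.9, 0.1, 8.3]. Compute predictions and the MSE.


ŷ0 = (0.1)·(-2) + (-1.4)·(5) + (-1.5)·(0) + 2.1 = -5.1
ŷ1 = (0.1)·(3) + (-1.4)·(1) + (-1.5)·(-2) + 2.1 = 4.0
ŷ2 = (0.1)·(-4) + (-1.4)·(-1) + (-1.5)·(1) + 2.1 = 1.6
ŷ3 = (0.1)·(5) + (-1.4)·(0) + (-1.5)·(-3) + 2.1 = 7.1
errors² = [0.64, 0.01, 2.25, 1.44]
MSE = 4.3400/4 = 1.085

1.085


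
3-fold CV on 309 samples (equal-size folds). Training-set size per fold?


Fold size = 309/3 = 103
Training per fold = 309 - 103 = 206

206


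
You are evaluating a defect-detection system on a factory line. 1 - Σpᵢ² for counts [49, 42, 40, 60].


Probabilities: [49/191, 42/191, 40/191, 60/191] ≈ [0.2565, 0.2199, 0.2094, 0.3141]
Σpᵢ² = (2401 + 1764 + 1600 + 3600)/191² = 9365/36481
Gini = 1 - Σpᵢ² = 1 - 9365/36481 = 0.7433

0.7433


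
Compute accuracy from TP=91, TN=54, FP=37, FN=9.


Accuracy = (TP+TN)/(TP+TN+FP+FN)
= (91+54)/(191)
= 145/191 = 75.92%

75.92%


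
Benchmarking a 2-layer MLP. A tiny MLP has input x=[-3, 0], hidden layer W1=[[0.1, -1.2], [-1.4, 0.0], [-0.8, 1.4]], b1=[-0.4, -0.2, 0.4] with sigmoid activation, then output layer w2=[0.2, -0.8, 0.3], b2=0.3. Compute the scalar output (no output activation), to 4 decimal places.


z1[0] = (0.1)·(-3) + (-1.2)·(0) - 0.4 = -0.7
z1[1] = (-1.4)·(-3) + (0.0)·(0) - 0.2 = 4.0
z1[2] = (-0.8)·(-3) + (1.4)·(0) + 0.4 = 2.8
h = sigmoid(z1) = [0.3318, 0.982, 0.9427]
output = (0.2)·(0.3318) + (-0.8)·(0.982) + (0.3)·(0.9427) + 0.3 = -0.1364

-0.1364


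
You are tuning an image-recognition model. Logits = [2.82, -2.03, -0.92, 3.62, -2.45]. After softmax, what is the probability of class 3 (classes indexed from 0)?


Exponentials: e^2.82=16.7769, e^-2.03=0.1313, e^-0.92=0.3985, e^3.62=37.3376, e^-2.45=0.0863
Sum = 54.7306
Softmax = [0.3065, 0.0024, 0.0073, 0.6822, 0.0016]
p[3] = 37.3376/54.7306 = 0.6822

0.6822


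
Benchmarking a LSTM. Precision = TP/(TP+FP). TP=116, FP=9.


Precision = TP/(TP+FP)
= 116/(116+9)
= 116/125 = 92.8%

92.8%


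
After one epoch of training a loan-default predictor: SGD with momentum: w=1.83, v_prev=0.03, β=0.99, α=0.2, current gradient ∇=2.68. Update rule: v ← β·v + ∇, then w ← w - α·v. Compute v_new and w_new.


v_new = 0.99·0.03 + 2.68 = 0.0297 + 2.68 = 2.7097
w_new = 1.83 - 0.2·2.7097 = 1.83 - 0.54194 = 1.28806

v_new=2.7097, w_new=1.28806


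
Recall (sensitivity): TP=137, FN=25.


Recall = TP/(TP+FN)
= 137/(137+25)
= 137/162 = 84.57%

84.57%


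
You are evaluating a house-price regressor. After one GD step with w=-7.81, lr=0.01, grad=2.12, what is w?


w_new = w - α·∇
= -7.81 - 0.01·2.12
= -7.81 - 0.0212
= -7.8312

-7.8312


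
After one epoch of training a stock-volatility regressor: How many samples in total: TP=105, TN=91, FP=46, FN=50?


Total = TP + TN + FP + FN
= 105 + 91 + 46 + 50
= 292
(Predicted positive: 151, predicted negative: 141)

292


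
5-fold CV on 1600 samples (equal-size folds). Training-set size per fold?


Fold size = 1600/5 = 320
Training per fold = 1600 - 320 = 1280

1280


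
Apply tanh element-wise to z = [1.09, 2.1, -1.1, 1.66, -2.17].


tanh(1.09) = 0.7969
tanh(2.1) = 0.9705
tanh(-1.1) = -0.8005
tanh(1.66) = 0.9302
tanh(-2.17) = -0.9743
result = [0.7969, 0.9705, -0.8005, 0.9302, -0.9743]

[0.7969, 0.9705, -0.8005, 0.9302, -0.9743]


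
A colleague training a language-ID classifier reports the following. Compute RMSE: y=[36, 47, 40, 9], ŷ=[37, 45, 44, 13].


MSE = 37/4 = 9.25
RMSE = √(37/4) = 3.0414

3.0414


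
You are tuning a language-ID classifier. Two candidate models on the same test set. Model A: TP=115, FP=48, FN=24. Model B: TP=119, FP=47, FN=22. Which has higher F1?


Model A: P=115/163=0.7055, R=115/139=0.8273, F1=2PR/(P+R)=2TP/(2TP+FP+FN)=230/302=0.7616
Model B: P=119/166=0.7169, R=119/141=0.844, F1=2PR/(P+R)=2TP/(2TP+FP+FN)=238/307=0.7752
0.7616 < 0.7752 → Model B

Model B


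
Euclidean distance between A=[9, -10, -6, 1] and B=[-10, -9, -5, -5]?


d = √((9+ 10)² + (-10+ 9)² + (-6+ 5)² + (1+ 5)²)
  = √(361 + 1 + 1 + 36)
  = √399 = 19.975

19.975


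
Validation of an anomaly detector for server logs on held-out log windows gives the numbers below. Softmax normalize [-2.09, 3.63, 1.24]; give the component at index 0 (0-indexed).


Exponentials: e^-2.09=0.1237, e^3.63=37.7128, e^1.24=3.4556
Sum = 41.2921
Softmax = [0.003, 0.9133, 0.0837]
p[0] = 0.1237/41.2921 = 0.003

0.003


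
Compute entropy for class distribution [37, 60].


Probabilities: [37/97, 60/97] ≈ [0.3814, 0.6186]
H = -((37/97)·log₂(37/97) + (60/97)·log₂(60/97))
  = 0.9591 bits

0.9591 bits


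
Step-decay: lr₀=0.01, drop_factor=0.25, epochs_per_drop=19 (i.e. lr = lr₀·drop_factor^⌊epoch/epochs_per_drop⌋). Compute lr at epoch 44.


n_drops = ⌊44/19⌋ = 2
lr = 0.01·0.25^2 = 0.01·0.0625 = 0.000625

0.000625


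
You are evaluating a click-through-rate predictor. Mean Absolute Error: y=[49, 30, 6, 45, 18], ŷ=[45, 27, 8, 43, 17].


Absolute errors: |49-45|=4, |30-27|=3, |6-8|=2, |45-43|=2, |18-17|=1
Sum = 12
MAE = 12/5 = 12/5

12/5


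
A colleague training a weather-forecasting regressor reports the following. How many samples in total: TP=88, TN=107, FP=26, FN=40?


Total = TP + TN + FP + FN
= 88 + 107 + 26 + 40
= 261
(Predicted positive: 114, predicted negative: 147)

261


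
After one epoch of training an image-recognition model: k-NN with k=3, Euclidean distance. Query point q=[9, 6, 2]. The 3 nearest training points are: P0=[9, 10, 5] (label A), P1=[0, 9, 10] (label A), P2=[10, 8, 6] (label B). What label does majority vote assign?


d(q,P0) = 5.0  (label A)
d(q,P1) = 12.4097  (label A)
d(q,P2) = 4.5826  (label B)
Votes: A=2, B=1
Majority → A

A


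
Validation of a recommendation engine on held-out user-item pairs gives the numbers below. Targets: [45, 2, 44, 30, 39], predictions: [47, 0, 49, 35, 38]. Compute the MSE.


Squared errors: (45-47)²=4, (2-0)²=4, (44-49)²=25, (30-35)²=25, (39-38)²=1
Sum = 59
MSE = 59/5 = 59/5

59/5


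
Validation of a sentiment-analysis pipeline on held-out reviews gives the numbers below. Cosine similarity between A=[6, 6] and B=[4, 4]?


A·B = 6·4 + 6·4 = 48
‖A‖ = √72 = 8.4853, ‖B‖ = √32 = 5.6569
cos = 48/(√72·√32) = 48/√2304 = 1.0

1.0


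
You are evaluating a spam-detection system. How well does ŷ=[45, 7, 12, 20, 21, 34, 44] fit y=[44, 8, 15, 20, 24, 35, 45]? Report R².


ȳ = 27.2857
SS_res = Σ(y-ŷ)² = 22
SS_tot = Σ(y-ȳ)² = 1239.43
R² = 1 - SS_res/SS_tot = 1 - 0.0178 = 0.9822

0.9822


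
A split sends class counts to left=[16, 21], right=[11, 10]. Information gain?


Parent = [27, 31], H_parent = 0.9966
H_left = 0.9868 (n=37), H_right = 0.9984 (n=21)
H_children = (37/58)·0.9868 + (21/58)·0.9984 = 0.991
IG = 0.9966 - 0.991 = 0.0056

0.0056


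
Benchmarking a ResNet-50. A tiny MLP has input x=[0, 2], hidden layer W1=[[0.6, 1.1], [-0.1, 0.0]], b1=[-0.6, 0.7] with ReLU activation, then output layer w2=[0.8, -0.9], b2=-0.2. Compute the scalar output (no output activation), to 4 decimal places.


z1[0] = (0.6)·(0) + (1.1)·(2) - 0.6 = 1.6
z1[1] = (-0.1)·(0) + (0.0)·(2) + 0.7 = 0.7
h = ReLU(z1) = [1.6, 0.7]
output = (0.8)·(1.6) + (-0.9)·(0.7) - 0.2 = 0.45

0.45


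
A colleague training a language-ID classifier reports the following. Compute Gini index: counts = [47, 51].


Probabilities: [47/98, 51/98] ≈ [0.4796, 0.5204]
Σpᵢ² = (2209 + 2601)/98² = 4810/9604
Gini = 1 - Σpᵢ² = 1 - 4810/9604 = 0.4992

0.4992


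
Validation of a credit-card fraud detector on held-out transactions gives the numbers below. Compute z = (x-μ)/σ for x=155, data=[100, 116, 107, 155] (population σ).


μ = 119.5, σ = 21.2662
z = (155 - 119.5)/21.2662 = 1.6693

1.6693


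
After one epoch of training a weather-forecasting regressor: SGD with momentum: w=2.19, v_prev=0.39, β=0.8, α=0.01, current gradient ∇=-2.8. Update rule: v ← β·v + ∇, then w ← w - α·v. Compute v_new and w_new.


v_new = 0.8·0.39 - 2.8 = 0.312 - 2.8 = -2.488
w_new = 2.19 - 0.01·-2.488 = 2.19 + 0.02488 = 2.21488

v_new=-2.488, w_new=2.21488


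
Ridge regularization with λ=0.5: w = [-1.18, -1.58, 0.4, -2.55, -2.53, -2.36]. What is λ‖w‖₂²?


‖w‖₂² = (-1.18)² + (-1.58)² + (0.4)² + (-2.55)² + (-2.53)² + (-2.36)²
     = 1.3924 + 2.4964 + 0.16 + 6.5025 + 6.4009 + 5.5696
     = 22.5218
λ·‖w‖₂² = 0.5·22.5218 = 11.2609

11.2609


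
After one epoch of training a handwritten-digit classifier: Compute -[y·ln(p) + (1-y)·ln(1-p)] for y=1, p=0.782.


BCE = -[y·ln(p) + (1-y)·ln(1-p)]
= -1·ln(0.782) - 0
= -ln(0.782) = 0.2459

0.2459


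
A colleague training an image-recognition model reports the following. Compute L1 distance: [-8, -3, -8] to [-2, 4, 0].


d = |-8+ 2| + |-3-4| + |-8-0|
  = 6 + 7 + 8
  = 21

21


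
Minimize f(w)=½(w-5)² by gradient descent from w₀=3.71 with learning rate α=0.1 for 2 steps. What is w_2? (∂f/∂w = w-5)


step 1: grad = 3.71-5 = -1.29; w = 3.71 - 0.1·(-1.29) = 3.839
step 2: grad = 3.839-5 = -1.161; w = 3.839 - 0.1·(-1.161) = 3.9551

3.9551


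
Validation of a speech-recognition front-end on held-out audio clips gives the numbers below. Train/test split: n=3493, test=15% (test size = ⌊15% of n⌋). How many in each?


Test = ⌊3493·15/100⌋ = 523
Train = 3493 - 523 = 2970

Train: 2970, Test: 523


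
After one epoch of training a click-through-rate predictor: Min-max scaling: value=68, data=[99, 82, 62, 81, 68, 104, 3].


min=3, max=104
(68-3)/(104-3) = 65/101 = 0.6436

0.6436


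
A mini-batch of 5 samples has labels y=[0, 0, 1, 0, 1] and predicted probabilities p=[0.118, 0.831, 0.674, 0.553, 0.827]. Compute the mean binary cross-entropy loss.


L[0] = -ln(1-0.118) = -ln(0.882) = 0.1256
L[1] = -ln(1-0.831) = -ln(0.169) = 1.7779
L[2] = -ln(0.674) = 0.3945
L[3] = -ln(1-0.553) = -ln(0.447) = 0.8052
L[4] = -ln(0.827) = 0.19
mean = (0.1256 + 1.7779 + 0.3945 + 0.8052 + 0.19)/5 = 0.6586

0.6586


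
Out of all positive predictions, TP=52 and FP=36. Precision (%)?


Precision = TP/(TP+FP)
= 52/(52+36)
= 52/88 = 59.09%

59.09%


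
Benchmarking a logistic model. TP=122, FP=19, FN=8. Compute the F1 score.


Precision = 122/141 = 0.8652
Recall = 122/130 = 0.9385
F1 = 2·P·R/(P+R) = 2·TP/(2·TP+FP+FN) = 244/(244+19+8) = 244/271 = 0.9004

0.9004


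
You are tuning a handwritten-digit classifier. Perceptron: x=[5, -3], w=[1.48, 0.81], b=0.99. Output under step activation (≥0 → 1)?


z = (5)·(1.48) + (-3)·(0.81) + 0.99
  = 5.96
step(z) = 1 (z≥0)

1


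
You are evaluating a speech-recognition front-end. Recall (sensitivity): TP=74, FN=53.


Recall = TP/(TP+FN)
= 74/(74+53)
= 74/127 = 58.27%

58.27%


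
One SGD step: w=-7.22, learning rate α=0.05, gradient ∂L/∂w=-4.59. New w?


w_new = w - α·∇
= -7.22 - 0.05·-4.59
= -7.22 + 0.2295
= -6.9905

-6.9905


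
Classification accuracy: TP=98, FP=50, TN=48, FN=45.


Accuracy = (TP+TN)/(TP+TN+FP+FN)
= (98+48)/(241)
= 146/241 = 60.58%

60.58%


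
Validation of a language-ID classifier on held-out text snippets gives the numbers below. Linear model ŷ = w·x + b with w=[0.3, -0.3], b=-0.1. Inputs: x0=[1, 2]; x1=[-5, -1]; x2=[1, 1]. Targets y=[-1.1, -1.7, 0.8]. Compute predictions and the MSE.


ŷ0 = (0.3)·(1) + (-0.3)·(2) - 0.1 = -0.4
ŷ1 = (0.3)·(-5) + (-0.3)·(-1) - 0.1 = -1.3
ŷ2 = (0.3)·(1) + (-0.3)·(1) - 0.1 = -0.1
errors² = [0.49, 0.16, 0.81]
MSE = 1.4600/3 = 0.4867

0.4867
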